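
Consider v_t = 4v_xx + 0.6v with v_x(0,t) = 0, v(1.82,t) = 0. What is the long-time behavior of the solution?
As t → ∞, v → 0. Diffusion dominates reaction (r=0.6 < κπ²/(4L²)≈2.98); solution decays.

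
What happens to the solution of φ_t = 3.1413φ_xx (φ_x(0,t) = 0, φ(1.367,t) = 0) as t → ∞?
φ → 0. Heat escapes through the Dirichlet boundary.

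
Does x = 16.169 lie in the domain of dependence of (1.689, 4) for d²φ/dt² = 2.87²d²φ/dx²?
No. The domain of dependence is [-9.791, 13.169], and 16.169 is outside this interval.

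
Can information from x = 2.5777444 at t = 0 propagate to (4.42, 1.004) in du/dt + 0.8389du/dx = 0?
No. Only data at x = 3.5777444 affects (4.42, 1.004). Advection has one-way propagation along characteristics.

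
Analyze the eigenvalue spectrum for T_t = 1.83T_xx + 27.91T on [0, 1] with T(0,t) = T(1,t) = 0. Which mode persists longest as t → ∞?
Eigenvalues: λₙ = 1.83n²π²/1² - 27.91.
First three modes:
  n=1: λ₁ = 1.83π² - 27.91 ≈ -9.849
  n=2: λ₂ = 7.32π² - 27.91 ≈ 44.336
  n=3: λ₃ = 16.47π² - 27.91 ≈ 134.642
Since 1.83π² ≈ 18.061 < 27.91, λ₁ < 0.
The n=1 mode grows fastest (−λₙ is largest for n=1) → dominates.
Asymptotic: T ~ c₁ sin(πx/1) e^{9.849t} (exponential growth at rate −λ₁ ≈ 9.849).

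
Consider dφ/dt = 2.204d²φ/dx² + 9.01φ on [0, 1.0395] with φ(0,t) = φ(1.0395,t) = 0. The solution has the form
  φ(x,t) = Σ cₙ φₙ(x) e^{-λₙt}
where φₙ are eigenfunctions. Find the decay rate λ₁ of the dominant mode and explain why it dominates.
Eigenvalues: λₙ = 2.204n²π²/1.0395² - 9.01.
First three modes:
  n=1: λ₁ = 2.204π²/1.0395² - 9.01 ≈ 11.121
  n=2: λ₂ = 8.816π²/1.0395² - 9.01 ≈ 71.513
  n=3: λ₃ = 19.836π²/1.0395² - 9.01 ≈ 172.168
Since 2.204π²/1.0395² ≈ 20.131 > 9.01, all λₙ > 0.
The n=1 mode decays slowest → dominates as t → ∞.
Asymptotic: φ ~ c₁ sin(πx/1.0395) e^{-λ₁t} with decay rate λ₁ ≈ 11.121.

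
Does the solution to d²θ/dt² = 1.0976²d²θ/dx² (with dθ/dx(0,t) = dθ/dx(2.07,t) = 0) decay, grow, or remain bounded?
θ oscillates about a mean that drifts linearly in t (generically unbounded; no decay). There is no damping, so the nonconstant modes persist as standing waves (energy conserved, no decay). But with Neumann conditions at both ends the constant mode has eigenvalue 0: the spatial mean M(t) of θ satisfies M'' = 0, so M(t) = M(0) + M'(0)·t. Unless the initial velocity has zero mean (∫θ_t(x,0)dx = 0), the solution grows linearly in t (unbounded, though not exponentially); if it does have zero mean, the solution stays bounded and simply oscillates.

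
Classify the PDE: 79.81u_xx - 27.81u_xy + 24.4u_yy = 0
A = 79.81, B = -27.81, C = 24.4. Discriminant B² - 4AC = -7016.0599. Since -7016.0599 < 0, elliptic.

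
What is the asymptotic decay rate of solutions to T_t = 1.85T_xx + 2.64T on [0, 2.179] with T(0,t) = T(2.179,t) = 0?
Eigenvalues: λₙ = 1.85n²π²/2.179² - 2.64.
First three modes:
  n=1: λ₁ = 1.85π²/2.179² - 2.64 ≈ 1.206
  n=2: λ₂ = 7.4π²/2.179² - 2.64 ≈ 12.742
  n=3: λ₃ = 16.65π²/2.179² - 2.64 ≈ 31.97
Since 1.85π²/2.179² ≈ 3.846 > 2.64, all λₙ > 0.
The n=1 mode decays slowest → dominates as t → ∞.
Asymptotic: T ~ c₁ sin(πx/2.179) e^{-λ₁t} with decay rate λ₁ ≈ 1.206.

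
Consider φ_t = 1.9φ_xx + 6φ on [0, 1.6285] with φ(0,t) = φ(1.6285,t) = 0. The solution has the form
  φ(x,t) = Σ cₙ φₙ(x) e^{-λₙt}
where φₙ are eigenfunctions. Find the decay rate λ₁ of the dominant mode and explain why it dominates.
Eigenvalues: λₙ = 1.9n²π²/1.6285² - 6.
First three modes:
  n=1: λ₁ = 1.9π²/1.6285² - 6 ≈ 1.071
  n=2: λ₂ = 7.6π²/1.6285² - 6 ≈ 22.284
  n=3: λ₃ = 17.1π²/1.6285² - 6 ≈ 57.639
Since 1.9π²/1.6285² ≈ 7.071 > 6, all λₙ > 0.
The n=1 mode decays slowest → dominates as t → ∞.
Asymptotic: φ ~ c₁ sin(πx/1.6285) e^{-λ₁t} with decay rate λ₁ ≈ 1.071.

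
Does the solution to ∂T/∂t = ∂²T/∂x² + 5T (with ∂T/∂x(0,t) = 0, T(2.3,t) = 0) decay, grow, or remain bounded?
T grows unboundedly. Reaction dominates diffusion (r=5 > κπ²/(4L²)≈0.47); solution grows exponentially.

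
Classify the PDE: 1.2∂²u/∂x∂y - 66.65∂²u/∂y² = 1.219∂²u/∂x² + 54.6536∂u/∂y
Rewriting in standard form: -1.219∂²u/∂x² + 1.2∂²u/∂x∂y - 66.65∂²u/∂y² - 54.6536∂u/∂y = 0. A = -1.219, B = 1.2, C = -66.65. Discriminant B² - 4AC = -323.5454. Since -323.5454 < 0, elliptic.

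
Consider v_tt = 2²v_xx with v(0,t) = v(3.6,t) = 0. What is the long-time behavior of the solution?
As t → ∞, v oscillates (no decay). Energy is conserved; the solution oscillates indefinitely as standing waves.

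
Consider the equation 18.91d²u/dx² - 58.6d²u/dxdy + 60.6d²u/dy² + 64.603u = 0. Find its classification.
Elliptic. (A = 18.91, B = -58.6, C = 60.6 gives B² - 4AC = -1149.824.)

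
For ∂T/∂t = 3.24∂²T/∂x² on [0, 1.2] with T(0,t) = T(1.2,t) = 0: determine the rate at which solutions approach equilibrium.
Eigenvalues: λₙ = 3.24n²π²/1.2².
First three modes:
  n=1: λ₁ = 3.24π²/1.2² ≈ 22.207
  n=2: λ₂ = 12.96π²/1.2² ≈ 88.826 (4× faster decay)
  n=3: λ₃ = 29.16π²/1.2² ≈ 199.859 (9× faster decay)
As t → ∞, higher modes decay exponentially faster. The n=1 mode dominates: T ~ c₁ sin(πx/1.2) e^{-λ₁t}.
Decay rate: λ₁ = 3.24π²/1.2² ≈ 22.207.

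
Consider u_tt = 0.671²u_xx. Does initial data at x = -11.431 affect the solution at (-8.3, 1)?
No. The domain of dependence is [-8.971, -7.629], and -11.431 is outside this interval.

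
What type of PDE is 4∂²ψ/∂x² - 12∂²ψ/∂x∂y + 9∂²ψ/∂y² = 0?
With A = 4, B = -12, C = 9, the discriminant is 0. This is a parabolic PDE.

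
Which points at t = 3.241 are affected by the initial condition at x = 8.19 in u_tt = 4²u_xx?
Domain of influence: [-4.774, 21.154]. Data at x = 8.19 spreads outward at speed 4.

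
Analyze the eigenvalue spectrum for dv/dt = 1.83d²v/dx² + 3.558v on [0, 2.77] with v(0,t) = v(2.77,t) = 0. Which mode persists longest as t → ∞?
Eigenvalues: λₙ = 1.83n²π²/2.77² - 3.558.
First three modes:
  n=1: λ₁ = 1.83π²/2.77² - 3.558 ≈ -1.204
  n=2: λ₂ = 7.32π²/2.77² - 3.558 ≈ 5.858
  n=3: λ₃ = 16.47π²/2.77² - 3.558 ≈ 17.627
Since 1.83π²/2.77² ≈ 2.354 < 3.558, λ₁ < 0.
The n=1 mode grows fastest (−λₙ is largest for n=1) → dominates.
Asymptotic: v ~ c₁ sin(πx/2.77) e^{1.204t} (exponential growth at rate −λ₁ ≈ 1.204).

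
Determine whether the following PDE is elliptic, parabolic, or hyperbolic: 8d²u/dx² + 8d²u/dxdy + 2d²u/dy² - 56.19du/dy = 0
Coefficients: A = 8, B = 8, C = 2. B² - 4AC = 0, which is zero, so the equation is parabolic.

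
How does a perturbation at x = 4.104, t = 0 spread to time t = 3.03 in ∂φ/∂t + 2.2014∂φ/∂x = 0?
At x = 10.774242. The characteristic carries data from (4.104, 0) to (10.774242, 3.03).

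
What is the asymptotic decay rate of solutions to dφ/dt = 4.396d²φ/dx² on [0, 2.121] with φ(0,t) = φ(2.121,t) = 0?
Eigenvalues: λₙ = 4.396n²π²/2.121².
First three modes:
  n=1: λ₁ = 4.396π²/2.121² ≈ 9.644
  n=2: λ₂ = 17.584π²/2.121² ≈ 38.578 (4× faster decay)
  n=3: λ₃ = 39.564π²/2.121² ≈ 86.8 (9× faster decay)
As t → ∞, higher modes decay exponentially faster. The n=1 mode dominates: φ ~ c₁ sin(πx/2.121) e^{-λ₁t}.
Decay rate: λ₁ = 4.396π²/2.121² ≈ 9.644.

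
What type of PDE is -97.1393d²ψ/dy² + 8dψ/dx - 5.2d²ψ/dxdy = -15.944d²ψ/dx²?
Rewriting in standard form: 15.944d²ψ/dx² - 5.2d²ψ/dxdy - 97.1393d²ψ/dy² + 8dψ/dx = 0. With A = 15.944, B = -5.2, C = -97.1393, the discriminant is 6222.1959968. This is a hyperbolic PDE.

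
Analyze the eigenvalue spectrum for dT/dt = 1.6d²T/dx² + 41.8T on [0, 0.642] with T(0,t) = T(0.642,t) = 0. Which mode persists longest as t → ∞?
Eigenvalues: λₙ = 1.6n²π²/0.642² - 41.8.
First three modes:
  n=1: λ₁ = 1.6π²/0.642² - 41.8 ≈ -3.487
  n=2: λ₂ = 6.4π²/0.642² - 41.8 ≈ 111.453
  n=3: λ₃ = 14.4π²/0.642² - 41.8 ≈ 303.02
Since 1.6π²/0.642² ≈ 38.313 < 41.8, λ₁ < 0.
The n=1 mode grows fastest (−λₙ is largest for n=1) → dominates.
Asymptotic: T ~ c₁ sin(πx/0.642) e^{3.487t} (exponential growth at rate −λ₁ ≈ 3.487).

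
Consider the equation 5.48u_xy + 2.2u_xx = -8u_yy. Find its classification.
Rewriting in standard form: 2.2u_xx + 5.48u_xy + 8u_yy = 0. Elliptic. (A = 2.2, B = 5.48, C = 8 gives B² - 4AC = -40.3696.)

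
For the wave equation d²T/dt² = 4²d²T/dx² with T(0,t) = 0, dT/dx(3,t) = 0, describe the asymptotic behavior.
T oscillates (no decay). Energy is conserved; the solution oscillates indefinitely as standing waves.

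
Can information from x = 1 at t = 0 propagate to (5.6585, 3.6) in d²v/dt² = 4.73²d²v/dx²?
Yes. The domain of dependence is [-11.3695, 22.6865], and 1 ∈ [-11.3695, 22.6865].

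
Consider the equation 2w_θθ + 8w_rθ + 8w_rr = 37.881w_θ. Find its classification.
Rewriting in standard form: 8w_rr + 8w_rθ + 2w_θθ - 37.881w_θ = 0. Parabolic. (A = 8, B = 8, C = 2 gives B² - 4AC = 0.)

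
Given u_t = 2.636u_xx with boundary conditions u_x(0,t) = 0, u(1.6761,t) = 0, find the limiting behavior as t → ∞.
u → 0. Heat escapes through the Dirichlet boundary.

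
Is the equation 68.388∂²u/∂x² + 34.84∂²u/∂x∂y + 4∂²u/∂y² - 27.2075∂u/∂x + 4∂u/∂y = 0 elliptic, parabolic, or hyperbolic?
Computing B² - 4AC with A = 68.388, B = 34.84, C = 4: discriminant = 119.6176 (positive). Answer: hyperbolic.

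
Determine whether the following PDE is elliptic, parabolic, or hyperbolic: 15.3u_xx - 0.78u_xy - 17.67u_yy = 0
Coefficients: A = 15.3, B = -0.78, C = -17.67. B² - 4AC = 1082.0124, which is positive, so the equation is hyperbolic.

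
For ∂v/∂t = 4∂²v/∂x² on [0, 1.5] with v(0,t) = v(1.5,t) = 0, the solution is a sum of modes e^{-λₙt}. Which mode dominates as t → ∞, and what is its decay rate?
Eigenvalues: λₙ = 4n²π²/1.5².
First three modes:
  n=1: λ₁ = 4π²/1.5² ≈ 17.546
  n=2: λ₂ = 16π²/1.5² ≈ 70.184 (4× faster decay)
  n=3: λ₃ = 36π²/1.5² ≈ 157.914 (9× faster decay)
As t → ∞, higher modes decay exponentially faster. The n=1 mode dominates: v ~ c₁ sin(πx/1.5) e^{-λ₁t}.
Decay rate: λ₁ = 4π²/1.5² ≈ 17.546.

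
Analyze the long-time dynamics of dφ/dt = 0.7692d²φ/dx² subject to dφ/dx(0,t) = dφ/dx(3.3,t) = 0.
Long-time behavior: φ → constant (steady state). Heat is conserved (no flux at boundaries); solution approaches the spatial average.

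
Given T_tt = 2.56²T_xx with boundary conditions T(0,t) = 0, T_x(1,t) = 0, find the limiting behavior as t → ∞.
T oscillates (no decay). Energy is conserved; the solution oscillates indefinitely as standing waves.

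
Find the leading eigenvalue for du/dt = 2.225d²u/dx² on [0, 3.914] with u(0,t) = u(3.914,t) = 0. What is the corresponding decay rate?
Eigenvalues: λₙ = 2.225n²π²/3.914².
First three modes:
  n=1: λ₁ = 2.225π²/3.914² ≈ 1.433
  n=2: λ₂ = 8.9π²/3.914² ≈ 5.734 (4× faster decay)
  n=3: λ₃ = 20.025π²/3.914² ≈ 12.901 (9× faster decay)
As t → ∞, higher modes decay exponentially faster. The n=1 mode dominates: u ~ c₁ sin(πx/3.914) e^{-λ₁t}.
Decay rate: λ₁ = 2.225π²/3.914² ≈ 1.433.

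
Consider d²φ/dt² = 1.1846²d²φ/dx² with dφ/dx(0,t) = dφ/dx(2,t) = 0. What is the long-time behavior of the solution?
As t → ∞, φ oscillates about a mean that drifts linearly in t (generically unbounded; no decay). There is no damping, so the nonconstant modes persist as standing waves (energy conserved, no decay). But with Neumann conditions at both ends the constant mode has eigenvalue 0: the spatial mean M(t) of φ satisfies M'' = 0, so M(t) = M(0) + M'(0)·t. Unless the initial velocity has zero mean (∫φ_t(x,0)dx = 0), the solution grows linearly in t (unbounded, though not exponentially); if it does have zero mean, the solution stays bounded and simply oscillates.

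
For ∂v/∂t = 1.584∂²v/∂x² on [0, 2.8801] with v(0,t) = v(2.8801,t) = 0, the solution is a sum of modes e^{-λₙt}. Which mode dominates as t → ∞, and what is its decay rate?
Eigenvalues: λₙ = 1.584n²π²/2.8801².
First three modes:
  n=1: λ₁ = 1.584π²/2.8801² ≈ 1.885
  n=2: λ₂ = 6.336π²/2.8801² ≈ 7.539 (4× faster decay)
  n=3: λ₃ = 14.256π²/2.8801² ≈ 16.962 (9× faster decay)
As t → ∞, higher modes decay exponentially faster. The n=1 mode dominates: v ~ c₁ sin(πx/2.8801) e^{-λ₁t}.
Decay rate: λ₁ = 1.584π²/2.8801² ≈ 1.885.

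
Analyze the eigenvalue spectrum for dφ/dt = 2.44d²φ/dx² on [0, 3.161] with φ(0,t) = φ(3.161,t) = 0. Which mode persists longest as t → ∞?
Eigenvalues: λₙ = 2.44n²π²/3.161².
First three modes:
  n=1: λ₁ = 2.44π²/3.161² ≈ 2.41
  n=2: λ₂ = 9.76π²/3.161² ≈ 9.641 (4× faster decay)
  n=3: λ₃ = 21.96π²/3.161² ≈ 21.691 (9× faster decay)
As t → ∞, higher modes decay exponentially faster. The n=1 mode dominates: φ ~ c₁ sin(πx/3.161) e^{-λ₁t}.
Decay rate: λ₁ = 2.44π²/3.161² ≈ 2.41.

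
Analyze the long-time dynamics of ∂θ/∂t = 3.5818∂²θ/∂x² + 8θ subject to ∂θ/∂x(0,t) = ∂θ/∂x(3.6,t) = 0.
Long-time behavior: θ grows unboundedly. With Neumann BCs the constant mode has diffusion eigenvalue 0, so any r > 0 makes it grow like e^(8t); solution grows exponentially.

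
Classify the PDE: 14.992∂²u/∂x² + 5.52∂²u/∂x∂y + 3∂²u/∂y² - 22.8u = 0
A = 14.992, B = 5.52, C = 3. Discriminant B² - 4AC = -149.4336. Since -149.4336 < 0, elliptic.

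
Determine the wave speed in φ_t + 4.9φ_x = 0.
Speed = 4.9. Information travels along x - 4.9t = const (rightward).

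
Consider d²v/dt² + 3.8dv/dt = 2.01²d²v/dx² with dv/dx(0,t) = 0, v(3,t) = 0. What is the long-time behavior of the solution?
As t → ∞, v → 0. Damping (γ=3.8) dissipates energy; oscillations decay exponentially.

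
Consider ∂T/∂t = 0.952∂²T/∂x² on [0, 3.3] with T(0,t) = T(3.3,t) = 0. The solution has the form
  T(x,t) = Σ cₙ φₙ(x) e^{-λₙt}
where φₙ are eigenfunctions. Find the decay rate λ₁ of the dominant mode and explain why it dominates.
Eigenvalues: λₙ = 0.952n²π²/3.3².
First three modes:
  n=1: λ₁ = 0.952π²/3.3² ≈ 0.863
  n=2: λ₂ = 3.808π²/3.3² ≈ 3.451 (4× faster decay)
  n=3: λ₃ = 8.568π²/3.3² ≈ 7.765 (9× faster decay)
As t → ∞, higher modes decay exponentially faster. The n=1 mode dominates: T ~ c₁ sin(πx/3.3) e^{-λ₁t}.
Decay rate: λ₁ = 0.952π²/3.3² ≈ 0.863.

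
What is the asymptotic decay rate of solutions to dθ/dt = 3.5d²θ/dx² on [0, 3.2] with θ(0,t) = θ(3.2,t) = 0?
Eigenvalues: λₙ = 3.5n²π²/3.2².
First three modes:
  n=1: λ₁ = 3.5π²/3.2² ≈ 3.373
  n=2: λ₂ = 14π²/3.2² ≈ 13.494 (4× faster decay)
  n=3: λ₃ = 31.5π²/3.2² ≈ 30.361 (9× faster decay)
As t → ∞, higher modes decay exponentially faster. The n=1 mode dominates: θ ~ c₁ sin(πx/3.2) e^{-λ₁t}.
Decay rate: λ₁ = 3.5π²/3.2² ≈ 3.373.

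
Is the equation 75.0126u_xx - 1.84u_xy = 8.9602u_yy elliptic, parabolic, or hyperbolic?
Rewriting in standard form: 75.0126u_xx - 1.84u_xy - 8.9602u_yy = 0. Computing B² - 4AC with A = 75.0126, B = -1.84, C = -8.9602: discriminant = 2691.89719408 (positive). Answer: hyperbolic.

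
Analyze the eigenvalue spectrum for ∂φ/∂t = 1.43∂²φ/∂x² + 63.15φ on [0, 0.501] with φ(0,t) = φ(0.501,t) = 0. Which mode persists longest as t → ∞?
Eigenvalues: λₙ = 1.43n²π²/0.501² - 63.15.
First three modes:
  n=1: λ₁ = 1.43π²/0.501² - 63.15 ≈ -6.921
  n=2: λ₂ = 5.72π²/0.501² - 63.15 ≈ 161.766
  n=3: λ₃ = 12.87π²/0.501² - 63.15 ≈ 442.911
Since 1.43π²/0.501² ≈ 56.229 < 63.15, λ₁ < 0.
The n=1 mode grows fastest (−λₙ is largest for n=1) → dominates.
Asymptotic: φ ~ c₁ sin(πx/0.501) e^{6.921t} (exponential growth at rate −λ₁ ≈ 6.921).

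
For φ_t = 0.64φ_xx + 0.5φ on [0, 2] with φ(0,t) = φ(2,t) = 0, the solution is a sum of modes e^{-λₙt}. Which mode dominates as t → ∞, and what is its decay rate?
Eigenvalues: λₙ = 0.64n²π²/2² - 0.5.
First three modes:
  n=1: λ₁ = 0.64π²/2² - 0.5 ≈ 1.079
  n=2: λ₂ = 2.56π²/2² - 0.5 ≈ 5.817
  n=3: λ₃ = 5.76π²/2² - 0.5 ≈ 13.712
Since 0.64π²/2² ≈ 1.579 > 0.5, all λₙ > 0.
The n=1 mode decays slowest → dominates as t → ∞.
Asymptotic: φ ~ c₁ sin(πx/2) e^{-λ₁t} with decay rate λ₁ ≈ 1.079.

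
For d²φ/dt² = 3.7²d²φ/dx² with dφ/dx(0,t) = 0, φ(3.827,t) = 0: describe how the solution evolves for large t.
φ oscillates (no decay). Energy is conserved; the solution oscillates indefinitely as standing waves.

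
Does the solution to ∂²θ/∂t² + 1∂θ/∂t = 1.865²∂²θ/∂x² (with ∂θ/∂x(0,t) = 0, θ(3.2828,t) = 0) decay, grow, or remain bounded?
θ → 0. Damping (γ=1) dissipates energy; oscillations decay exponentially.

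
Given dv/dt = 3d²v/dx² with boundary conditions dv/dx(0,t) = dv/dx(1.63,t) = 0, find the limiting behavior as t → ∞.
v → constant (steady state). Heat is conserved (no flux at boundaries); solution approaches the spatial average.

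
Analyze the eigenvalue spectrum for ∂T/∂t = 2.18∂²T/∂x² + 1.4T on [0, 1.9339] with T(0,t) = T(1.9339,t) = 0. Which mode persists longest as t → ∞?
Eigenvalues: λₙ = 2.18n²π²/1.9339² - 1.4.
First three modes:
  n=1: λ₁ = 2.18π²/1.9339² - 1.4 ≈ 4.353
  n=2: λ₂ = 8.72π²/1.9339² - 1.4 ≈ 21.612
  n=3: λ₃ = 19.62π²/1.9339² - 1.4 ≈ 50.376
Since 2.18π²/1.9339² ≈ 5.753 > 1.4, all λₙ > 0.
The n=1 mode decays slowest → dominates as t → ∞.
Asymptotic: T ~ c₁ sin(πx/1.9339) e^{-λ₁t} with decay rate λ₁ ≈ 4.353.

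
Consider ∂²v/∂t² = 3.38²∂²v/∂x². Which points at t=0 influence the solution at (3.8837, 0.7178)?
Domain of dependence: [1.457536, 6.309864]. Signals travel at speed 3.38, so data within |x - 3.8837| ≤ 3.38·0.7178 = 2.426164 can reach the point.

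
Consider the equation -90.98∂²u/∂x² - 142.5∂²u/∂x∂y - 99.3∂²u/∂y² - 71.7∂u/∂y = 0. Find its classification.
Elliptic. (A = -90.98, B = -142.5, C = -99.3 gives B² - 4AC = -15831.006.)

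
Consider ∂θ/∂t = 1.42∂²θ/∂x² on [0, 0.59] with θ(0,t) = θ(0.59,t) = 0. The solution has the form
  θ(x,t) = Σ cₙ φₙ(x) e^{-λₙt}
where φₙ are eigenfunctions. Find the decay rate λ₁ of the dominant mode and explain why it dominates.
Eigenvalues: λₙ = 1.42n²π²/0.59².
First three modes:
  n=1: λ₁ = 1.42π²/0.59² ≈ 40.261
  n=2: λ₂ = 5.68π²/0.59² ≈ 161.044 (4× faster decay)
  n=3: λ₃ = 12.78π²/0.59² ≈ 362.349 (9× faster decay)
As t → ∞, higher modes decay exponentially faster. The n=1 mode dominates: θ ~ c₁ sin(πx/0.59) e^{-λ₁t}.
Decay rate: λ₁ = 1.42π²/0.59² ≈ 40.261.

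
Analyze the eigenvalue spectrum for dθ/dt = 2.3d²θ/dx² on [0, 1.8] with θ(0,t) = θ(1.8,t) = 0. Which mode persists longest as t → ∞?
Eigenvalues: λₙ = 2.3n²π²/1.8².
First three modes:
  n=1: λ₁ = 2.3π²/1.8² ≈ 7.006
  n=2: λ₂ = 9.2π²/1.8² ≈ 28.025 (4× faster decay)
  n=3: λ₃ = 20.7π²/1.8² ≈ 63.056 (9× faster decay)
As t → ∞, higher modes decay exponentially faster. The n=1 mode dominates: θ ~ c₁ sin(πx/1.8) e^{-λ₁t}.
Decay rate: λ₁ = 2.3π²/1.8² ≈ 7.006.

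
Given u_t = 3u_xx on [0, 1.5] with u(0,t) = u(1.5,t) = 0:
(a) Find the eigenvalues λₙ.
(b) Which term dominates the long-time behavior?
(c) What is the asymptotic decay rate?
Eigenvalues: λₙ = 3n²π²/1.5².
First three modes:
  n=1: λ₁ = 3π²/1.5² ≈ 13.159
  n=2: λ₂ = 12π²/1.5² ≈ 52.638 (4× faster decay)
  n=3: λ₃ = 27π²/1.5² ≈ 118.435 (9× faster decay)
As t → ∞, higher modes decay exponentially faster. The n=1 mode dominates: u ~ c₁ sin(πx/1.5) e^{-λ₁t}.
Decay rate: λ₁ = 3π²/1.5² ≈ 13.159.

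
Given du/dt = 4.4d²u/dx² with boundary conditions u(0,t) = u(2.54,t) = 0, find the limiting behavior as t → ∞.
u → 0. Heat diffuses out through both boundaries.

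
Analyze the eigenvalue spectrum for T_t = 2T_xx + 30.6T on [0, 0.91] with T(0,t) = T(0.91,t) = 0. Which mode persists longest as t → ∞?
Eigenvalues: λₙ = 2n²π²/0.91² - 30.6.
First three modes:
  n=1: λ₁ = 2π²/0.91² - 30.6 ≈ -6.763
  n=2: λ₂ = 8π²/0.91² - 30.6 ≈ 64.747
  n=3: λ₃ = 18π²/0.91² - 30.6 ≈ 183.931
Since 2π²/0.91² ≈ 23.837 < 30.6, λ₁ < 0.
The n=1 mode grows fastest (−λₙ is largest for n=1) → dominates.
Asymptotic: T ~ c₁ sin(πx/0.91) e^{6.763t} (exponential growth at rate −λ₁ ≈ 6.763).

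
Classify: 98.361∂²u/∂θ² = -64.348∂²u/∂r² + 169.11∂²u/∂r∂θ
Rewriting in standard form: 64.348∂²u/∂r² - 169.11∂²u/∂r∂θ + 98.361∂²u/∂θ² = 0. Hyperbolic (discriminant = 3280.857588).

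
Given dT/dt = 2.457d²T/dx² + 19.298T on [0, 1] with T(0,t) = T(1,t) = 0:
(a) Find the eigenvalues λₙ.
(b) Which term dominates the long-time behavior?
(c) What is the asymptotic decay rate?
Eigenvalues: λₙ = 2.457n²π²/1² - 19.298.
First three modes:
  n=1: λ₁ = 2.457π² - 19.298 ≈ 4.952
  n=2: λ₂ = 9.828π² - 19.298 ≈ 77.7
  n=3: λ₃ = 22.113π² - 19.298 ≈ 198.949
Since 2.457π² ≈ 24.25 > 19.298, all λₙ > 0.
The n=1 mode decays slowest → dominates as t → ∞.
Asymptotic: T ~ c₁ sin(πx/1) e^{-λ₁t} with decay rate λ₁ ≈ 4.952.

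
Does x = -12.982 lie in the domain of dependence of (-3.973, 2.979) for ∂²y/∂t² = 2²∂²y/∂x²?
No. The domain of dependence is [-9.931, 1.985], and -12.982 is outside this interval.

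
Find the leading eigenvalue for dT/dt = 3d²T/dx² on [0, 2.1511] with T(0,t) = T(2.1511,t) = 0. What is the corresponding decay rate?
Eigenvalues: λₙ = 3n²π²/2.1511².
First three modes:
  n=1: λ₁ = 3π²/2.1511² ≈ 6.399
  n=2: λ₂ = 12π²/2.1511² ≈ 25.595 (4× faster decay)
  n=3: λ₃ = 27π²/2.1511² ≈ 57.589 (9× faster decay)
As t → ∞, higher modes decay exponentially faster. The n=1 mode dominates: T ~ c₁ sin(πx/2.1511) e^{-λ₁t}.
Decay rate: λ₁ = 3π²/2.1511² ≈ 6.399.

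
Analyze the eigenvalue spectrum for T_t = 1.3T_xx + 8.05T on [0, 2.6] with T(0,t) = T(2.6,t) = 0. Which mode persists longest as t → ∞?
Eigenvalues: λₙ = 1.3n²π²/2.6² - 8.05.
First three modes:
  n=1: λ₁ = 1.3π²/2.6² - 8.05 ≈ -6.152
  n=2: λ₂ = 5.2π²/2.6² - 8.05 ≈ -0.458
  n=3: λ₃ = 11.7π²/2.6² - 8.05 ≈ 9.032
Since 1.3π²/2.6² ≈ 1.898 < 8.05, λ₁ < 0.
The n=1 mode grows fastest (−λₙ is largest for n=1) → dominates.
Asymptotic: T ~ c₁ sin(πx/2.6) e^{6.152t} (exponential growth at rate −λ₁ ≈ 6.152).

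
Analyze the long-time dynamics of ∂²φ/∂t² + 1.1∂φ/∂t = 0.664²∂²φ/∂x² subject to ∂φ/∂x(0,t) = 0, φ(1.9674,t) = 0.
Long-time behavior: φ → 0. Damping (γ=1.1) dissipates energy; oscillations decay exponentially.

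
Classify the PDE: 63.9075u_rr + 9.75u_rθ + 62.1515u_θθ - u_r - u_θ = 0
A = 63.9075, B = 9.75, C = 62.1515. Discriminant B² - 4AC = -15792.725445. Since -15792.725445 < 0, elliptic.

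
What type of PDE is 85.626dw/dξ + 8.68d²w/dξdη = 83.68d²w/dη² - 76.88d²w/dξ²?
Rewriting in standard form: 76.88d²w/dξ² + 8.68d²w/dξdη - 83.68d²w/dη² + 85.626dw/dξ = 0. With A = 76.88, B = 8.68, C = -83.68, the discriminant is 25808.616. This is a hyperbolic PDE.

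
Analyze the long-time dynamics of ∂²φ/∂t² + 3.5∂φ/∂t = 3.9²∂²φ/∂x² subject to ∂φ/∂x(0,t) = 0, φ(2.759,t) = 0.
Long-time behavior: φ → 0. Damping (γ=3.5) dissipates energy; oscillations decay exponentially.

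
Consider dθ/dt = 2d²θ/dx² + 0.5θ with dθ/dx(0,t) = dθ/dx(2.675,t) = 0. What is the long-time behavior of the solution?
As t → ∞, θ grows unboundedly. With Neumann BCs the constant mode has diffusion eigenvalue 0, so any r > 0 makes it grow like e^(0.5t); solution grows exponentially.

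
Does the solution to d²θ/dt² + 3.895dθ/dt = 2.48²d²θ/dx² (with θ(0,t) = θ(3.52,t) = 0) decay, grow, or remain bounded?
θ → 0. Damping (γ=3.895) dissipates energy; oscillations decay exponentially.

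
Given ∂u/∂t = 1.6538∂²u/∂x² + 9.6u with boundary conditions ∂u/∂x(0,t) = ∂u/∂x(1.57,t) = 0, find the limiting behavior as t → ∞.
u grows unboundedly. With Neumann BCs the constant mode has diffusion eigenvalue 0, so any r > 0 makes it grow like e^(9.6t); solution grows exponentially.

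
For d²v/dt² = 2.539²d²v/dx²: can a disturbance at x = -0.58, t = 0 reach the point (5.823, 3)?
Yes. The domain of dependence is [-1.794, 13.44], and -0.58 ∈ [-1.794, 13.44].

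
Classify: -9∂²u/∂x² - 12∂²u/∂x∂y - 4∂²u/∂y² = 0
Parabolic (discriminant = 0).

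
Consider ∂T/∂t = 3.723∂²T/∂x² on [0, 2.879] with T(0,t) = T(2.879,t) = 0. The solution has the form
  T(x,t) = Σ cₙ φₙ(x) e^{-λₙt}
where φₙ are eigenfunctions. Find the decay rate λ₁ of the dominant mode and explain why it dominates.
Eigenvalues: λₙ = 3.723n²π²/2.879².
First three modes:
  n=1: λ₁ = 3.723π²/2.879² ≈ 4.433
  n=2: λ₂ = 14.892π²/2.879² ≈ 17.732 (4× faster decay)
  n=3: λ₃ = 33.507π²/2.879² ≈ 39.898 (9× faster decay)
As t → ∞, higher modes decay exponentially faster. The n=1 mode dominates: T ~ c₁ sin(πx/2.879) e^{-λ₁t}.
Decay rate: λ₁ = 3.723π²/2.879² ≈ 4.433.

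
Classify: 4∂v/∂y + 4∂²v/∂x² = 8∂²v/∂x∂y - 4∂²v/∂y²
Rewriting in standard form: 4∂²v/∂x² - 8∂²v/∂x∂y + 4∂²v/∂y² + 4∂v/∂y = 0. Parabolic (discriminant = 0).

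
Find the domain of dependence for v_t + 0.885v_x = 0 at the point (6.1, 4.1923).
A single point: x = 2.3898145. The characteristic through (6.1, 4.1923) is x - 0.885t = const, so x = 6.1 - 0.885·4.1923 = 2.3898145.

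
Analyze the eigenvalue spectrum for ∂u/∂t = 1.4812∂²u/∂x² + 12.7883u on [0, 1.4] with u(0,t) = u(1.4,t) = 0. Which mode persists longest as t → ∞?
Eigenvalues: λₙ = 1.4812n²π²/1.4² - 12.7883.
First three modes:
  n=1: λ₁ = 1.4812π²/1.4² - 12.7883 ≈ -5.33
  n=2: λ₂ = 5.9248π²/1.4² - 12.7883 ≈ 17.046
  n=3: λ₃ = 13.3308π²/1.4² - 12.7883 ≈ 54.339
Since 1.4812π²/1.4² ≈ 7.459 < 12.7883, λ₁ < 0.
The n=1 mode grows fastest (−λₙ is largest for n=1) → dominates.
Asymptotic: u ~ c₁ sin(πx/1.4) e^{5.33t} (exponential growth at rate −λ₁ ≈ 5.33).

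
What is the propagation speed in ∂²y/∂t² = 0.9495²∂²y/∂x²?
Speed = 0.9495. Information travels along characteristics x = x₀ ± 0.9495t.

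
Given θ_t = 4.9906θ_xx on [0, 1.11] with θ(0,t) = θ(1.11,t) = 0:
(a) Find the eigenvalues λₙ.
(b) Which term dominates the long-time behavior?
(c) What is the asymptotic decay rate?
Eigenvalues: λₙ = 4.9906n²π²/1.11².
First three modes:
  n=1: λ₁ = 4.9906π²/1.11² ≈ 39.977
  n=2: λ₂ = 19.9624π²/1.11² ≈ 159.907 (4× faster decay)
  n=3: λ₃ = 44.9154π²/1.11² ≈ 359.79 (9× faster decay)
As t → ∞, higher modes decay exponentially faster. The n=1 mode dominates: θ ~ c₁ sin(πx/1.11) e^{-λ₁t}.
Decay rate: λ₁ = 4.9906π²/1.11² ≈ 39.977.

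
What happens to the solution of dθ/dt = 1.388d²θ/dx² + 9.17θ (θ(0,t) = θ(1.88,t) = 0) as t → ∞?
θ grows unboundedly. Reaction dominates diffusion (r=9.17 > κπ²/L²≈3.88); solution grows exponentially.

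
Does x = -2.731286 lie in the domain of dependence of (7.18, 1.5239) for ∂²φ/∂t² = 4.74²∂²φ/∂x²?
No. The domain of dependence is [-0.043286, 14.403286], and -2.731286 is outside this interval.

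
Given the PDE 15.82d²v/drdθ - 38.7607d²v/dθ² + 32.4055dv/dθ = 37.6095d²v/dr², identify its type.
Rewriting in standard form: -37.6095d²v/dr² + 15.82d²v/drdθ - 38.7607d²v/dθ² + 32.4055dv/dθ = 0. The second-order coefficients are A = -37.6095, B = 15.82, C = -38.7607. Since B² - 4AC = -5580.8097866 < 0, this is an elliptic PDE.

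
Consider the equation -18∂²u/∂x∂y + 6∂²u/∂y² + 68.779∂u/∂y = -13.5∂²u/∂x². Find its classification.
Rewriting in standard form: 13.5∂²u/∂x² - 18∂²u/∂x∂y + 6∂²u/∂y² + 68.779∂u/∂y = 0. Parabolic. (A = 13.5, B = -18, C = 6 gives B² - 4AC = 0.)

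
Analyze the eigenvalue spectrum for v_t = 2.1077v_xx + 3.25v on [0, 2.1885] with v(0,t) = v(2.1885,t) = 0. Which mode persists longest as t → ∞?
Eigenvalues: λₙ = 2.1077n²π²/2.1885² - 3.25.
First three modes:
  n=1: λ₁ = 2.1077π²/2.1885² - 3.25 ≈ 1.093
  n=2: λ₂ = 8.4308π²/2.1885² - 3.25 ≈ 14.123
  n=3: λ₃ = 18.9693π²/2.1885² - 3.25 ≈ 35.839
Since 2.1077π²/2.1885² ≈ 4.343 > 3.25, all λₙ > 0.
The n=1 mode decays slowest → dominates as t → ∞.
Asymptotic: v ~ c₁ sin(πx/2.1885) e^{-λ₁t} with decay rate λ₁ ≈ 1.093.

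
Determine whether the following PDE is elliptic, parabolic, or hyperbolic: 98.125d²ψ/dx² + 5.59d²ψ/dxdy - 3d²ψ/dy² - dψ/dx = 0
Coefficients: A = 98.125, B = 5.59, C = -3. B² - 4AC = 1208.7481, which is positive, so the equation is hyperbolic.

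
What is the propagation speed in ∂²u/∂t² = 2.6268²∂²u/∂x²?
Speed = 2.6268. Information travels along characteristics x = x₀ ± 2.6268t.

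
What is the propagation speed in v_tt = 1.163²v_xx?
Speed = 1.163. Information travels along characteristics x = x₀ ± 1.163t.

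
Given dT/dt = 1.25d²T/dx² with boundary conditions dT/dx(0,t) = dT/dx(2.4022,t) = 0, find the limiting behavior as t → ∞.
T → constant (steady state). Heat is conserved (no flux at boundaries); solution approaches the spatial average.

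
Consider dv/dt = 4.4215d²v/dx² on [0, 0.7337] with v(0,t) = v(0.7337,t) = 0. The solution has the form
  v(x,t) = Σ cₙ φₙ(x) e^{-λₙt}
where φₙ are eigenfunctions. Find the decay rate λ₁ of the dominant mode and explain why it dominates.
Eigenvalues: λₙ = 4.4215n²π²/0.7337².
First three modes:
  n=1: λ₁ = 4.4215π²/0.7337² ≈ 81.065
  n=2: λ₂ = 17.686π²/0.7337² ≈ 324.259 (4× faster decay)
  n=3: λ₃ = 39.7935π²/0.7337² ≈ 729.583 (9× faster decay)
As t → ∞, higher modes decay exponentially faster. The n=1 mode dominates: v ~ c₁ sin(πx/0.7337) e^{-λ₁t}.
Decay rate: λ₁ = 4.4215π²/0.7337² ≈ 81.065.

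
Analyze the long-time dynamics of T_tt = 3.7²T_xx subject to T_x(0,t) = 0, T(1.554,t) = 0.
Long-time behavior: T oscillates (no decay). Energy is conserved; the solution oscillates indefinitely as standing waves.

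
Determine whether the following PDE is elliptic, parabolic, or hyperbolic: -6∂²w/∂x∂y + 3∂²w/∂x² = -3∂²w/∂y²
Rewriting in standard form: 3∂²w/∂x² - 6∂²w/∂x∂y + 3∂²w/∂y² = 0. Coefficients: A = 3, B = -6, C = 3. B² - 4AC = 0, which is zero, so the equation is parabolic.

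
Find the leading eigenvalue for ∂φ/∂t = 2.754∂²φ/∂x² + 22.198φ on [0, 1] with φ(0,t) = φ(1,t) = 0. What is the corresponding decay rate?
Eigenvalues: λₙ = 2.754n²π²/1² - 22.198.
First three modes:
  n=1: λ₁ = 2.754π² - 22.198 ≈ 4.983
  n=2: λ₂ = 11.016π² - 22.198 ≈ 86.526
  n=3: λ₃ = 24.786π² - 22.198 ≈ 222.43
Since 2.754π² ≈ 27.181 > 22.198, all λₙ > 0.
The n=1 mode decays slowest → dominates as t → ∞.
Asymptotic: φ ~ c₁ sin(πx/1) e^{-λ₁t} with decay rate λ₁ ≈ 4.983.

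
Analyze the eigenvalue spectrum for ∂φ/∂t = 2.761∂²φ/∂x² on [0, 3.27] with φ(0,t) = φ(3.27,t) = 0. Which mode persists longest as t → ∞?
Eigenvalues: λₙ = 2.761n²π²/3.27².
First three modes:
  n=1: λ₁ = 2.761π²/3.27² ≈ 2.548
  n=2: λ₂ = 11.044π²/3.27² ≈ 10.194 (4× faster decay)
  n=3: λ₃ = 24.849π²/3.27² ≈ 22.936 (9× faster decay)
As t → ∞, higher modes decay exponentially faster. The n=1 mode dominates: φ ~ c₁ sin(πx/3.27) e^{-λ₁t}.
Decay rate: λ₁ = 2.761π²/3.27² ≈ 2.548.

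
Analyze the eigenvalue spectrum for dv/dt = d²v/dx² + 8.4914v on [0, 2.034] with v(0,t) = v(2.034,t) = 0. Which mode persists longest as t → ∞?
Eigenvalues: λₙ = n²π²/2.034² - 8.4914.
First three modes:
  n=1: λ₁ = π²/2.034² - 8.4914 ≈ -6.106
  n=2: λ₂ = 4π²/2.034² - 8.4914 ≈ 1.051
  n=3: λ₃ = 9π²/2.034² - 8.4914 ≈ 12.979
Since π²/2.034² ≈ 2.386 < 8.4914, λ₁ < 0.
The n=1 mode grows fastest (−λₙ is largest for n=1) → dominates.
Asymptotic: v ~ c₁ sin(πx/2.034) e^{6.106t} (exponential growth at rate −λ₁ ≈ 6.106).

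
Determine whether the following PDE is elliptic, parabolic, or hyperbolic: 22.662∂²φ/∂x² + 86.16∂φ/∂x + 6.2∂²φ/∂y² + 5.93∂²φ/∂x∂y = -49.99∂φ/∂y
Rewriting in standard form: 22.662∂²φ/∂x² + 5.93∂²φ/∂x∂y + 6.2∂²φ/∂y² + 86.16∂φ/∂x + 49.99∂φ/∂y = 0. Coefficients: A = 22.662, B = 5.93, C = 6.2. B² - 4AC = -526.8527, which is negative, so the equation is elliptic.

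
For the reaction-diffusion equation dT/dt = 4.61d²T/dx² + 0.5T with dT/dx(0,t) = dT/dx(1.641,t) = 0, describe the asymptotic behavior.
T grows unboundedly. With Neumann BCs the constant mode has diffusion eigenvalue 0, so any r > 0 makes it grow like e^(0.5t); solution grows exponentially.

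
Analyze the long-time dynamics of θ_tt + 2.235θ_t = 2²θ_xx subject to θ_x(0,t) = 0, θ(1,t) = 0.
Long-time behavior: θ → 0. Damping (γ=2.235) dissipates energy; oscillations decay exponentially.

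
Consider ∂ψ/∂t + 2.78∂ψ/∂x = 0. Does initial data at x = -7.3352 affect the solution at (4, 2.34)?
No. Only data at x = -2.5052 affects (4, 2.34). Advection has one-way propagation along characteristics.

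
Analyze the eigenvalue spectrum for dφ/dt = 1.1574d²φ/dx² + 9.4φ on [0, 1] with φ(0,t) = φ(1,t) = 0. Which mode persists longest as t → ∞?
Eigenvalues: λₙ = 1.1574n²π²/1² - 9.4.
First three modes:
  n=1: λ₁ = 1.1574π² - 9.4 ≈ 2.023
  n=2: λ₂ = 4.6296π² - 9.4 ≈ 36.292
  n=3: λ₃ = 10.4166π² - 9.4 ≈ 93.408
Since 1.1574π² ≈ 11.423 > 9.4, all λₙ > 0.
The n=1 mode decays slowest → dominates as t → ∞.
Asymptotic: φ ~ c₁ sin(πx/1) e^{-λ₁t} with decay rate λ₁ ≈ 2.023.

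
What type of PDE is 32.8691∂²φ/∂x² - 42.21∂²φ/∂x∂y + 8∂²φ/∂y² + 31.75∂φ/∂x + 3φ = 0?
With A = 32.8691, B = -42.21, C = 8, the discriminant is 729.8729. This is a hyperbolic PDE.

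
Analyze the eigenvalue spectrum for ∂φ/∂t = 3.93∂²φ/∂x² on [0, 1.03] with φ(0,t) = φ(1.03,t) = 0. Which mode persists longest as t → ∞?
Eigenvalues: λₙ = 3.93n²π²/1.03².
First three modes:
  n=1: λ₁ = 3.93π²/1.03² ≈ 36.561
  n=2: λ₂ = 15.72π²/1.03² ≈ 146.244 (4× faster decay)
  n=3: λ₃ = 35.37π²/1.03² ≈ 329.049 (9× faster decay)
As t → ∞, higher modes decay exponentially faster. The n=1 mode dominates: φ ~ c₁ sin(πx/1.03) e^{-λ₁t}.
Decay rate: λ₁ = 3.93π²/1.03² ≈ 36.561.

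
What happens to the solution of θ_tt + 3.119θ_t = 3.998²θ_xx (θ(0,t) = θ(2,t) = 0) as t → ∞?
θ → 0. Damping (γ=3.119) dissipates energy; oscillations decay exponentially.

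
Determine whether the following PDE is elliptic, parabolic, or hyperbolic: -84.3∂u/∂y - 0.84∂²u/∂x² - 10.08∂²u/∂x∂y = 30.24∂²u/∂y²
Rewriting in standard form: -0.84∂²u/∂x² - 10.08∂²u/∂x∂y - 30.24∂²u/∂y² - 84.3∂u/∂y = 0. Coefficients: A = -0.84, B = -10.08, C = -30.24. B² - 4AC = 0, which is zero, so the equation is parabolic.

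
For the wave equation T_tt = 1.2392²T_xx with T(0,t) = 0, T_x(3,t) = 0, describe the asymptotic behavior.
T oscillates (no decay). Energy is conserved; the solution oscillates indefinitely as standing waves.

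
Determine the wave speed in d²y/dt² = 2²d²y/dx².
Speed = 2. Information travels along characteristics x = x₀ ± 2t.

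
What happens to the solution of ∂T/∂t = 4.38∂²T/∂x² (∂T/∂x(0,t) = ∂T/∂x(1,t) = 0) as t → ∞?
T → constant (steady state). Heat is conserved (no flux at boundaries); solution approaches the spatial average.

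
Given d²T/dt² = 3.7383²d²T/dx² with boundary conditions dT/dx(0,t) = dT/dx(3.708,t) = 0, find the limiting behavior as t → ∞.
T oscillates about a mean that drifts linearly in t (generically unbounded; no decay). There is no damping, so the nonconstant modes persist as standing waves (energy conserved, no decay). But with Neumann conditions at both ends the constant mode has eigenvalue 0: the spatial mean M(t) of T satisfies M'' = 0, so M(t) = M(0) + M'(0)·t. Unless the initial velocity has zero mean (∫T_t(x,0)dx = 0), the solution grows linearly in t (unbounded, though not exponentially); if it does have zero mean, the solution stays bounded and simply oscillates.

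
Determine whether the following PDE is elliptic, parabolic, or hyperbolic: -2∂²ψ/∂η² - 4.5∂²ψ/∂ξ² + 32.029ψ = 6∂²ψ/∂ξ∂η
Rewriting in standard form: -4.5∂²ψ/∂ξ² - 6∂²ψ/∂ξ∂η - 2∂²ψ/∂η² + 32.029ψ = 0. Coefficients: A = -4.5, B = -6, C = -2. B² - 4AC = 0, which is zero, so the equation is parabolic.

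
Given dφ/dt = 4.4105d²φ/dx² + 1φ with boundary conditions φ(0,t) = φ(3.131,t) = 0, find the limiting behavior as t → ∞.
φ → 0. Diffusion dominates reaction (r=1 < κπ²/L²≈4.44); solution decays.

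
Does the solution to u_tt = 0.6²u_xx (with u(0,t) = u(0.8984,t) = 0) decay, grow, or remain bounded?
u oscillates (no decay). Energy is conserved; the solution oscillates indefinitely as standing waves.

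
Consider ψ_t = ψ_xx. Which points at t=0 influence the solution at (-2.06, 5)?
The entire real line. The heat equation has infinite propagation speed: any initial disturbance instantly affects all points (though exponentially small far away).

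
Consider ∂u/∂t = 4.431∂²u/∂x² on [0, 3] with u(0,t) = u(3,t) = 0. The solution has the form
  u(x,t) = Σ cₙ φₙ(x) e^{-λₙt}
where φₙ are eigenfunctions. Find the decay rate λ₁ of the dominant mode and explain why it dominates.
Eigenvalues: λₙ = 4.431n²π²/3².
First three modes:
  n=1: λ₁ = 4.431π²/3² ≈ 4.859
  n=2: λ₂ = 17.724π²/3² ≈ 19.437 (4× faster decay)
  n=3: λ₃ = 39.879π²/3² ≈ 43.732 (9× faster decay)
As t → ∞, higher modes decay exponentially faster. The n=1 mode dominates: u ~ c₁ sin(πx/3) e^{-λ₁t}.
Decay rate: λ₁ = 4.431π²/3² ≈ 4.859.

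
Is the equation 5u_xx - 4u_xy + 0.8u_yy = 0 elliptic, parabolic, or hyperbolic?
Computing B² - 4AC with A = 5, B = -4, C = 0.8: discriminant = 0 (zero). Answer: parabolic.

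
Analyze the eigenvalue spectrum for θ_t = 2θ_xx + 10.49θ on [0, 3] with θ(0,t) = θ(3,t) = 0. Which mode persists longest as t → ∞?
Eigenvalues: λₙ = 2n²π²/3² - 10.49.
First three modes:
  n=1: λ₁ = 2π²/3² - 10.49 ≈ -8.297
  n=2: λ₂ = 8π²/3² - 10.49 ≈ -1.717
  n=3: λ₃ = 18π²/3² - 10.49 ≈ 9.249
Since 2π²/3² ≈ 2.193 < 10.49, λ₁ < 0.
The n=1 mode grows fastest (−λₙ is largest for n=1) → dominates.
Asymptotic: θ ~ c₁ sin(πx/3) e^{8.297t} (exponential growth at rate −λ₁ ≈ 8.297).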